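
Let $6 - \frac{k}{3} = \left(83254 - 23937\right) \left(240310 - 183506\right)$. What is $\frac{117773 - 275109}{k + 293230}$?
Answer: $\frac{39334}{2527008839} \approx 1.5565 \cdot 10^{-5}$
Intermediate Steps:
$k = -10108328586$ ($k = 18 - 3 \left(83254 - 23937\right) \left(240310 - 183506\right) = 18 - 3 \cdot 59317 \cdot 56804 = 18 - 10108328604 = -10108328586$)
$\frac{117773 - 275109}{k + 293230} = \frac{117773 - 275109}{-10108328586 + 293230} = - \frac{157336}{-10108035356} = \left(-157336\right) \left(- \frac{1}{10108035356}\right) = \frac{39334}{2527008839}$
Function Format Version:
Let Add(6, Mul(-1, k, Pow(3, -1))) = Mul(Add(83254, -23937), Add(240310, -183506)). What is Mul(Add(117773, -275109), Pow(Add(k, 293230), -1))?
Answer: Rational(39334, 2527008839) ≈ 1.5565e-5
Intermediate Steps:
k = -10108328586 (k = Add(18, Mul(-3, Mul(Add(83254, -23937), Add(240310, -183506)))) = Add(18, Mul(-3, Mul(59317, 56804))) = Add(18, Mul(-3, 3369442868)) = Add(18, -10108328604) = -10108328586)
Mul(Add(117773, -275109), Pow(Add(k, 293230), -1)) = Mul(Add(117773, -275109), Pow(Add(-10108328586, 293230), -1)) = Mul(-157336, Pow(-10108035356, -1)) = Mul(-157336, Rational(-1, 10108035356)) = Rational(39334, 2527008839)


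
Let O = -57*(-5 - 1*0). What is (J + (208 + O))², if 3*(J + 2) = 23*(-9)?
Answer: 178084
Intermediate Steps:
J = -71 (J = -2 + (23*(-9))/3 = -2 + (⅓)*(-207) = -2 - 69 = -71)
O = 285 (O = -57*(-5 + 0) = -57*(-5) = 285)
(J + (208 + O))² = (-71 + (208 + 285))² = (-71 + 493)² = 422² = 178084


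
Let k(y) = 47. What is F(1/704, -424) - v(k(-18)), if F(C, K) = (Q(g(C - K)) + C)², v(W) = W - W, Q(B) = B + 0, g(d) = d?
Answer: 22275264001/123904 ≈ 1.7978e+5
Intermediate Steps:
Q(B) = B
v(W) = 0
F(C, K) = (-K + 2*C)² (F(C, K) = ((C - K) + C)² = (-K + 2*C)²)
F(1/704, -424) - v(k(-18)) = (-1*(-424) + 2/704)² - 1*0 = (424 + 2*(1/704))² + 0 = (424 + 1/352)² + 0 = (149249/352)² + 0 = 22275264001/123904 + 0 = 22275264001/123904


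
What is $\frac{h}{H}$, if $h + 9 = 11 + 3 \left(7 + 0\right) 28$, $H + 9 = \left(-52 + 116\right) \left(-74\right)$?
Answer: $- \frac{118}{949} \approx -0.12434$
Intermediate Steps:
$H = -4745$ ($H = -9 + \left(-52 + 116\right) \left(-74\right) = -9 + 64 \left(-74\right) = -9 - 4736 = -4745$)
$h = 590$ ($h = -9 + \left(11 + 3 \left(7 + 0\right) 28\right) = -9 + \left(11 + 3 \cdot 7 \cdot 28\right) = -9 + \left(11 + 21 \cdot 28\right) = -9 + \left(11 + 588\right) = -9 + 599 = 590$)
$\frac{h}{H} = \frac{590}{-4745} = 590 \left(- \frac{1}{4745}\right) = - \frac{118}{949}$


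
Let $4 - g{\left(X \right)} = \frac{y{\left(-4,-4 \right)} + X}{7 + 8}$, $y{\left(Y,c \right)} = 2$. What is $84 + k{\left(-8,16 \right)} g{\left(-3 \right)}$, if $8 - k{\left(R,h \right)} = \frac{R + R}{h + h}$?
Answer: $\frac{3557}{30} \approx 118.57$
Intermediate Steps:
$k{\left(R,h \right)} = 8 - \frac{R}{h}$ ($k{\left(R,h \right)} = 8 - \frac{R + R}{h + h} = 8 - \frac{2 R}{2 h} = 8 - 2 R \frac{1}{2 h} = 8 - \frac{R}{h}$)
$g{\left(X \right)} = \frac{58}{15} - \frac{X}{15}$ ($g{\left(X \right)} = 4 - \frac{2 + X}{7 + 8} = 4 - \frac{2 + X}{15} = 4 - \left(2 + X\right) \frac{1}{15} = 4 - \left(\frac{2}{15} + \frac{X}{15}\right) = \frac{58}{15} - \frac{X}{15}$)
$84 + k{\left(-8,16 \right)} g{\left(-3 \right)} = 84 + \left(8 - - \frac{8}{16}\right) \left(\frac{58}{15} - - \frac{1}{5}\right) = 84 + \left(8 - \left(-8\right) \frac{1}{16}\right) \left(\frac{58}{15} + \frac{1}{5}\right) = 84 + \left(8 + \frac{1}{2}\right) \frac{61}{15} = 84 + \frac{17}{2} \cdot \frac{61}{15} = 84 + \frac{1037}{30} = \frac{3557}{30}$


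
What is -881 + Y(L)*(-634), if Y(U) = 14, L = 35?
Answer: -9757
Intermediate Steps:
-881 + Y(L)*(-634) = -881 + 14*(-634) = -881 - 8876 = -9757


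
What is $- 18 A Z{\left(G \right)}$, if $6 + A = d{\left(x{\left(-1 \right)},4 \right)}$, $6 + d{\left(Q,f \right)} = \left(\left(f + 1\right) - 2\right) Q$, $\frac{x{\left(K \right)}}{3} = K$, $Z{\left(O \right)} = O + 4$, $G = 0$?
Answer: $1512$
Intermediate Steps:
$Z{\left(O \right)} = 4 + O$
$x{\left(K \right)} = 3 K$
$d{\left(Q,f \right)} = -6 + Q \left(-1 + f\right)$ ($d{\left(Q,f \right)} = -6 + \left(\left(f + 1\right) - 2\right) Q = -6 + \left(\left(1 + f\right) - 2\right) Q = -6 + \left(-1 + f\right) Q = -6 + Q \left(-1 + f\right)$)
$A = -21$ ($A = -6 - \left(6 - 3 - 3 \left(-1\right) 4\right) = -6 - 15 = -21$)
$- 18 A Z{\left(G \right)} = \left(-18\right) \left(-21\right) \left(4 + 0\right) = 378 \cdot 4 = 1512$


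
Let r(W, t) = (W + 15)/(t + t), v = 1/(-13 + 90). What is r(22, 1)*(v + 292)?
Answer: 831945/154 ≈ 5402.2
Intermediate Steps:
v = 1/77 ≈ 0.012987
r(W, t) = (15 + W)/(2*t) (r(W, t) = (15 + W)/((2*t)) = (15 + W)*(1/(2*t)) = (15 + W)/(2*t))
r(22, 1)*(v + 292) = ((1/2)*(15 + 22)/1)*(1/77 + 292) = ((1/2)*1*37)*(22485/77) = (37/2)*(22485/77) = 831945/154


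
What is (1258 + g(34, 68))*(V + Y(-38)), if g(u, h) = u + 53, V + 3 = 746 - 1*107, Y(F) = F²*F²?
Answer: 2805363340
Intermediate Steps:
Y(F) = F⁴
V = 636 (V = -3 + (746 - 1*107) = -3 + (746 - 107) = -3 + 639 = 636)
g(u, h) = 53 + u
(1258 + g(34, 68))*(V + Y(-38)) = (1258 + (53 + 34))*(636 + (-38)⁴) = (1258 + 87)*(636 + 2085136) = 1345*2085772 = 2805363340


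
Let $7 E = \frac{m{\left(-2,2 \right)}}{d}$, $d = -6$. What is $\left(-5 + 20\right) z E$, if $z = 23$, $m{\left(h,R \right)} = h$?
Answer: $\frac{115}{7} \approx 16.429$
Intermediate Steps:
$E = \frac{1}{21}$ ($E = \frac{\left(-2\right) \frac{1}{-6}}{7} = \frac{\left(-2\right) \left(- \frac{1}{6}\right)}{7} = \frac{1}{7} \cdot \frac{1}{3} = \frac{1}{21} \approx 0.047619$)
$\left(-5 + 20\right) z E = \left(-5 + 20\right) 23 \cdot \frac{1}{21} = 15 \cdot 23 \cdot \frac{1}{21} = 345 \cdot \frac{1}{21} = \frac{115}{7}$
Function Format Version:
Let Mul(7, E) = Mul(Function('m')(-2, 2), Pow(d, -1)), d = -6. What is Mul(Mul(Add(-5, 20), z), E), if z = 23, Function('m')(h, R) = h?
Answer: Rational(115, 7) ≈ 16.429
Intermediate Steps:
E = Rational(1, 21) (E = Mul(Rational(1, 7), Mul(-2, Pow(-6, -1))) = Mul(Rational(1, 7), Mul(-2, Rational(-1, 6))) = Mul(Rational(1, 7), Rational(1, 3)) = Rational(1, 21) ≈ 0.047619)
Mul(Mul(Add(-5, 20), z), E) = Mul(Mul(Add(-5, 20), 23), Rational(1, 21)) = Mul(Mul(15, 23), Rational(1, 21)) = Mul(345, Rational(1, 21)) = Rational(115, 7)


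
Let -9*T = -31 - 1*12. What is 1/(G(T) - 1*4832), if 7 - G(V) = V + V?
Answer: -9/43511 ≈ -0.00020684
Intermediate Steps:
T = 43/9 (T = -(-31 - 1*12)/9 = -(-31 - 12)/9 = -⅑*(-43) = 43/9 ≈ 4.7778)
G(V) = 7 - 2*V (G(V) = 7 - (V + V) = 7 - 2*V)
1/(G(T) - 1*4832) = 1/((7 - 2*43/9) - 1*4832) = 1/((7 - 86/9) - 4832) = 1/(-23/9 - 4832) = 1/(-43511/9) = -9/43511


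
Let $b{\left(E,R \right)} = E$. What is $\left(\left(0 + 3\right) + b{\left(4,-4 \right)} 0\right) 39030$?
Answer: $117090$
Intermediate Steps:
$\left(\left(0 + 3\right) + b{\left(4,-4 \right)} 0\right) 39030 = \left(\left(0 + 3\right) + 4 \cdot 0\right) 39030 = \left(3 + 0\right) 39030 = 3 \cdot 39030 = 117090$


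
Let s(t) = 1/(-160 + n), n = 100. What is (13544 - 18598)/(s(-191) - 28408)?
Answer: 303240/1704481 ≈ 0.17791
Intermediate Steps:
s(t) = -1/60 (s(t) = 1/(-160 + 100) = 1/(-60) = -1/60)
(13544 - 18598)/(s(-191) - 28408) = (13544 - 18598)/(-1/60 - 28408) = -5054/(-1704481/60) = -5054*(-60/1704481) = 303240/1704481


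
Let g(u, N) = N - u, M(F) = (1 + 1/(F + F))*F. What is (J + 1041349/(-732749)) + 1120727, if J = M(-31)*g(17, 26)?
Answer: 1642018815147/1465498 ≈ 1.1205e+6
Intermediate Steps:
M(F) = F*(1 + 1/(2*F)) (M(F) = (1 + 1/(2*F))*F = F*(1 + 1/(2*F)))
J = -549/2 (J = (1/2 - 31)*(26 - 1*17) = -61*(26 - 17)/2 = -61/2*9 = -549/2 ≈ -274.50)
(J + 1041349/(-732749)) + 1120727 = (-549/2 + 1041349/(-732749)) + 1120727 = (-549/2 + 1041349*(-1/732749)) + 1120727 = (-549/2 - 1041349/732749) + 1120727 = -404361899/1465498 + 1120727 = 1642018815147/1465498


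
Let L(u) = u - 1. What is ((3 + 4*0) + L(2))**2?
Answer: 16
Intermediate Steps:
L(u) = -1 + u
((3 + 4*0) + L(2))**2 = ((3 + 4*0) + (-1 + 2))**2 = ((3 + 0) + 1)**2 = (3 + 1)**2 = 4**2 = 16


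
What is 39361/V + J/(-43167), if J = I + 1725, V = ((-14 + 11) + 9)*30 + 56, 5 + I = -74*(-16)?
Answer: 566136981/3395804 ≈ 166.72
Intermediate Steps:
I = 1179 (I = -5 - 74*(-16) = -5 - 1*(-1184) = -5 + 1184 = 1179)
V = 236 (V = (-3 + 9)*30 + 56 = 6*30 + 56 = 180 + 56 = 236)
J = 2904 (J = 1179 + 1725 = 2904)
39361/V + J/(-43167) = 39361/236 + 2904/(-43167) = 39361*(1/236) + 2904*(-1/43167) = 39361/236 - 968/14389 = 566136981/3395804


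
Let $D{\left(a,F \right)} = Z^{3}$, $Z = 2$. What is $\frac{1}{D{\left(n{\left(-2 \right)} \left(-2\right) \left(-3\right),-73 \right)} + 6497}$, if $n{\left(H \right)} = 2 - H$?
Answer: $\frac{1}{6505} \approx 0.00015373$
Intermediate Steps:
$D{\left(a,F \right)} = 8$ ($D{\left(a,F \right)} = 2^{3} = 8$)
$\frac{1}{D{\left(n{\left(-2 \right)} \left(-2\right) \left(-3\right),-73 \right)} + 6497} = \frac{1}{8 + 6497} = \frac{1}{6505}$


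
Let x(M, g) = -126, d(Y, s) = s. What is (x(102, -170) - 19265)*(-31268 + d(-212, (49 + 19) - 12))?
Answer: 605231892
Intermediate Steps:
(x(102, -170) - 19265)*(-31268 + d(-212, (49 + 19) - 12)) = (-126 - 19265)*(-31268 + ((49 + 19) - 12)) = -19391*(-31268 + (68 - 12)) = -19391*(-31268 + 56) = -19391*(-31212) = 605231892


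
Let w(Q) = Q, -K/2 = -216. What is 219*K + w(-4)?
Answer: 94604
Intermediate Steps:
K = 432 (K = -2*(-216) = 432)
219*K + w(-4) = 219*432 - 4 = 94608 - 4 = 94604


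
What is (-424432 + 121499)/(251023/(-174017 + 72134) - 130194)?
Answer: 30863722839/13264806325 ≈ 2.3267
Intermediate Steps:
(-424432 + 121499)/(251023/(-174017 + 72134) - 130194) = -302933/(251023/(-101883) - 130194) = -302933/(251023*(-1/101883) - 130194) = -302933/(-251023/101883 - 130194) = -302933/(-13264806325/101883) = -302933*(-101883/13264806325) = 30863722839/13264806325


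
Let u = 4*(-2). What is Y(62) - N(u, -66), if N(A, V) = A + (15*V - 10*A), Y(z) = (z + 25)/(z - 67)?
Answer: 4503/5 ≈ 900.60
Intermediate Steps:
u = -8
Y(z) = (25 + z)/(-67 + z)
N(A, V) = -9*A + 15*V (N(A, V) = A + (-10*A + 15*V) = -9*A + 15*V)
Y(62) - N(u, -66) = (25 + 62)/(-67 + 62) - (-9*(-8) + 15*(-66)) = 87/(-5) - (72 - 990) = -⅕*87 - 1*(-918) = -87/5 + 918 = 4503/5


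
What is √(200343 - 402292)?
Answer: 11*I*√1669 ≈ 449.39*I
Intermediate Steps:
√(200343 - 402292) = √(-201949) = 11*I*√1669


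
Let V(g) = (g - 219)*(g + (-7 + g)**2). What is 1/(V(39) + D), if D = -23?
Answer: -1/191363 ≈ -5.2257e-6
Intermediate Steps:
V(g) = (-219 + g)*(g + (-7 + g)**2)
1/(V(39) + D) = 1/((-10731 + 39**3 - 232*39**2 + 2896*39) - 23) = 1/((-10731 + 59319 - 232*1521 + 112944) - 23) = 1/((-10731 + 59319 - 352872 + 112944) - 23) = 1/(-191340 - 23) = 1/(-191363) = -1/191363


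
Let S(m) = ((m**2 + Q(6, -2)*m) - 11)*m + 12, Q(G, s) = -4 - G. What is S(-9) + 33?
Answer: -1395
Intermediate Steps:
S(m) = 12 + m*(-11 + m**2 - 10*m) (S(m) = ((m**2 + (-4 - 1*6)*m) - 11)*m + 12 = ((m**2 + (-4 - 6)*m) - 11)*m + 12 = ((m**2 - 10*m) - 11)*m + 12 = (-11 + m**2 - 10*m)*m + 12 = m*(-11 + m**2 - 10*m) + 12 = 12 + m*(-11 + m**2 - 10*m))
S(-9) + 33 = (12 + (-9)**3 - 11*(-9) - 10*(-9)**2) + 33 = (12 - 729 + 99 - 10*81) + 33 = (12 - 729 + 99 - 810) + 33 = -1428 + 33 = -1395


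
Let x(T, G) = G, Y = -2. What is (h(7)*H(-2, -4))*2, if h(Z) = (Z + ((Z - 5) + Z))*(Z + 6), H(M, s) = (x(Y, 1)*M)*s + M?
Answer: 2496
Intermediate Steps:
H(M, s) = M + M*s (H(M, s) = (1*M)*s + M = M*s + M = M + M*s)
h(Z) = (-5 + 3*Z)*(6 + Z) (h(Z) = (Z + ((-5 + Z) + Z))*(6 + Z) = (Z + (-5 + 2*Z))*(6 + Z) = (-5 + 3*Z)*(6 + Z))
(h(7)*H(-2, -4))*2 = ((-30 + 3*7² + 13*7)*(-2*(1 - 4)))*2 = ((-30 + 3*49 + 91)*(-2*(-3)))*2 = ((-30 + 147 + 91)*6)*2 = (208*6)*2 = 1248*2 = 2496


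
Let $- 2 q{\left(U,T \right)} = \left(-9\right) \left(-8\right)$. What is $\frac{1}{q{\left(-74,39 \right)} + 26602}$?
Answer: $\frac{1}{26566} \approx 3.7642 \cdot 10^{-5}$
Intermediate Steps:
$q{\left(U,T \right)} = -36$ ($q{\left(U,T \right)} = - \frac{\left(-9\right) \left(-8\right)}{2} = \left(- \frac{1}{2}\right) 72 = -36$)
$\frac{1}{q{\left(-74,39 \right)} + 26602} = \frac{1}{-36 + 26602} = \frac{1}{26566}$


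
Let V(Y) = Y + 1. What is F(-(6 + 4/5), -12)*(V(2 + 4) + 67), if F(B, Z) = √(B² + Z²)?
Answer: 148*√1189/5 ≈ 1020.7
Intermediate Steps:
V(Y) = 1 + Y
F(-(6 + 4/5), -12)*(V(2 + 4) + 67) = √((-(6 + 4/5))² + (-12)²)*((1 + (2 + 4)) + 67) = √((-(6 + 4*(⅕)))² + 144)*((1 + 6) + 67) = √((-(6 + ⅘))² + 144)*(7 + 67) = √((-1*34/5)² + 144)*74 = √((-34/5)² + 144)*74 = √(1156/25 + 144)*74 = √(4756/25)*74 = (2*√1189/5)*74 = 148*√1189/5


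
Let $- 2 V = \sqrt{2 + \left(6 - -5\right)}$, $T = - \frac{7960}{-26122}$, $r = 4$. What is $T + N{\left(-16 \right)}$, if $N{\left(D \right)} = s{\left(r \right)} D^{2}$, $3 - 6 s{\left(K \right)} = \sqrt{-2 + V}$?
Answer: $\frac{1675788}{13061} - \frac{64 \sqrt{-8 - 2 \sqrt{13}}}{3} \approx 128.3 - 83.203 i$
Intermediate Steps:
$T = \frac{3980}{13061}$ ($T = \left(-7960\right) \left(- \frac{1}{26122}\right) = \frac{3980}{13061} \approx 0.30472$)
$V = - \frac{\sqrt{13}}{2}$ ($V = - \frac{\sqrt{2 + \left(6 - -5\right)}}{2} = - \frac{\sqrt{2 + \left(6 + 5\right)}}{2} = - \frac{\sqrt{2 + 11}}{2} = - \frac{\sqrt{13}}{2} \approx -1.8028$)
$s{\left(K \right)} = \frac{1}{2} - \frac{\sqrt{-2 - \frac{\sqrt{13}}{2}}}{6}$
$N{\left(D \right)} = D^{2} \left(\frac{1}{2} - \frac{\sqrt{-8 - 2 \sqrt{13}}}{12}\right)$ ($N{\left(D \right)} = \left(\frac{1}{2} - \frac{\sqrt{-8 - 2 \sqrt{13}}}{12}\right) D^{2} = D^{2} \left(\frac{1}{2} - \frac{\sqrt{-8 - 2 \sqrt{13}}}{12}\right)$)
$T + N{\left(-16 \right)} = \frac{3980}{13061} + \left(-16\right)^{2} \left(\frac{1}{2} - \frac{\sqrt{-8 - 2 \sqrt{13}}}{12}\right) = \frac{3980}{13061} + 256 \left(\frac{1}{2} - \frac{\sqrt{-8 - 2 \sqrt{13}}}{12}\right) = \frac{3980}{13061} + \left(128 - \frac{64 \sqrt{-8 - 2 \sqrt{13}}}{3}\right) = \frac{1675788}{13061} - \frac{64 \sqrt{-8 - 2 \sqrt{13}}}{3}$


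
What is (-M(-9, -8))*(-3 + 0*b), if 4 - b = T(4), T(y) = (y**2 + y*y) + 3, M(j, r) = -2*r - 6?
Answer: 30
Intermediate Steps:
M(j, r) = -6 - 2*r
T(y) = 3 + 2*y**2 (T(y) = (y**2 + y**2) + 3 = 2*y**2 + 3 = 3 + 2*y**2)
b = -31 (b = 4 - (3 + 2*4**2) = 4 - (3 + 2*16) = 4 - (3 + 32) = 4 - 1*35 = 4 - 35 = -31)
(-M(-9, -8))*(-3 + 0*b) = (-(-6 - 2*(-8)))*(-3 + 0*(-31)) = (-(-6 + 16))*(-3 + 0) = -1*10*(-3) = -10*(-3) = 30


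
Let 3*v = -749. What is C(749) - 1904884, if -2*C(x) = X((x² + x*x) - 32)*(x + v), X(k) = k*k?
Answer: -314284566569584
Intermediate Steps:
v = -749/3 (v = (⅓)*(-749) = -749/3 ≈ -249.67)
X(k) = k²
C(x) = -(-32 + 2*x²)²*(-749/3 + x)/2 (C(x) = -((x² + x*x) - 32)²*(x - 749/3)/2 = -((x² + x²) - 32)²*(-749/3 + x)/2 = -(2*x² - 32)²*(-749/3 + x)/2 = -(-32 + 2*x²)²*(-749/3 + x)/2)
C(749) - 1904884 = (-16 + 749²)²*(1498/3 - 2*749) - 1904884 = (-16 + 561001)²*(1498/3 - 1498) - 1904884 = 560985²*(-2996/3) - 1904884 = 314704170225*(-2996/3) - 1904884 = -314284564664700 - 1904884 = -314284566569584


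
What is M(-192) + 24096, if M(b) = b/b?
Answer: 24097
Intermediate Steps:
M(b) = 1
M(-192) + 24096 = 1 + 24096 = 24097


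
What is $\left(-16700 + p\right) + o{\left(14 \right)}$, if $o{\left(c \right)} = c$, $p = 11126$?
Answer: $-5560$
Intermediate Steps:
$\left(-16700 + p\right) + o{\left(14 \right)} = \left(-16700 + 11126\right) + 14 = -5574 + 14 = -5560$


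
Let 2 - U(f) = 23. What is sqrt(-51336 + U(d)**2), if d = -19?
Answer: 3*I*sqrt(5655) ≈ 225.6*I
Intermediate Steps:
U(f) = -21 (U(f) = 2 - 1*23 = 2 - 23 = -21)
sqrt(-51336 + U(d)**2) = sqrt(-51336 + (-21)**2) = sqrt(-51336 + 441) = sqrt(-50895) = 3*I*sqrt(5655)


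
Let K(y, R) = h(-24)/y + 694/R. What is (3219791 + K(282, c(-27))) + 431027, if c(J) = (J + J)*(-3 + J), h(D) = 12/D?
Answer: 277973315003/76140 ≈ 3.6508e+6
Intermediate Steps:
c(J) = 2*J*(-3 + J) (c(J) = (2*J)*(-3 + J) = 2*J*(-3 + J))
K(y, R) = 694/R - 1/(2*y) (K(y, R) = (12/(-24))/y + 694/R = (12*(-1/24))/y + 694/R = -1/(2*y) + 694/R = 694/R - 1/(2*y))
(3219791 + K(282, c(-27))) + 431027 = (3219791 + (694/((2*(-27)*(-3 - 27))) - 1/2/282)) + 431027 = (3219791 + (694/((2*(-27)*(-30))) - 1/2*1/282)) + 431027 = (3219791 + (694/1620 - 1/564)) + 431027 = (3219791 + (694*(1/1620) - 1/564)) + 431027 = (3219791 + (347/810 - 1/564)) + 431027 = (3219791 + 32483/76140) + 431027 = 245154919223/76140 + 431027 = 277973315003/76140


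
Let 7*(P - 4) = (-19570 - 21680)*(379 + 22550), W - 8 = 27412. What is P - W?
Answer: -946013162/7 ≈ -1.3514e+8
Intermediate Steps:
W = 27420 (W = 8 + 27412 = 27420)
P = -945821222/7 (P = 4 + ((-19570 - 21680)*(379 + 22550))/7 = 4 + (-41250*22929)/7 = 4 + (⅐)*(-945821250) = 4 - 945821250/7 = -945821222/7 ≈ -1.3512e+8)
P - W = -945821222/7 - 1*27420 = -945821222/7 - 27420 = -946013162/7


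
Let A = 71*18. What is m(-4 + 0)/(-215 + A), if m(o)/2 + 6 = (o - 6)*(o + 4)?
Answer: -12/1063 ≈ -0.011289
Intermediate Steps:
A = 1278
m(o) = -12 + 2*(-6 + o)*(4 + o) (m(o) = -12 + 2*((o - 6)*(o + 4)) = -12 + 2*((-6 + o)*(4 + o)) = -12 + 2*(-6 + o)*(4 + o))
m(-4 + 0)/(-215 + A) = (-60 - 4*(-4 + 0) + 2*(-4 + 0)**2)/(-215 + 1278) = (-60 - 4*(-4) + 2*(-4)**2)/1063 = (-60 + 16 + 2*16)/1063 = (-60 + 16 + 32)/1063 = (1/1063)*(-12) = -12/1063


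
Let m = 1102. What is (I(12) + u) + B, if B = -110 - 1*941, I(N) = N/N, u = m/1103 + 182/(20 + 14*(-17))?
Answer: -126218605/120227 ≈ -1049.8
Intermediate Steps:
u = 19745/120227 (u = 1102/1103 + 182/(20 + 14*(-17)) = 1102*(1/1103) + 182/(20 - 238) = 1102/1103 + 182/(-218) = 1102/1103 + 182*(-1/218) = 1102/1103 - 91/109 = 19745/120227 ≈ 0.16423)
I(N) = 1
B = -1051 (B = -110 - 941 = -1051)
(I(12) + u) + B = (1 + 19745/120227) - 1051 = 139972/120227 - 1051 = -126218605/120227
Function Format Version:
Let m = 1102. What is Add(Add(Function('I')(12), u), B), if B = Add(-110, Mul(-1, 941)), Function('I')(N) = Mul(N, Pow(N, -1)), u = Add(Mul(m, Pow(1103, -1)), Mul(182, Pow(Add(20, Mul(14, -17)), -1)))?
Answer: Rational(-126218605, 120227) ≈ -1049.8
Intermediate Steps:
u = Rational(19745, 120227) (u = Add(Mul(1102, Pow(1103, -1)), Mul(182, Pow(Add(20, Mul(14, -17)), -1))) = Add(Mul(1102, Rational(1, 1103)), Mul(182, Pow(Add(20, -238), -1))) = Add(Rational(1102, 1103), Mul(182, Pow(-218, -1))) = Add(Rational(1102, 1103), Mul(182, Rational(-1, 218))) = Add(Rational(1102, 1103), Rational(-91, 109)) = Rational(19745, 120227) ≈ 0.16423)
Function('I')(N) = 1
B = -1051 (B = Add(-110, -941) = -1051)
Add(Add(Function('I')(12), u), B) = Add(Add(1, Rational(19745, 120227)), -1051) = Add(Rational(139972, 120227), -1051) = Rational(-126218605, 120227)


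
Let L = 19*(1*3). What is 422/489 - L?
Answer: -27451/489 ≈ -56.137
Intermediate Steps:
L = 57 (L = 19*3 = 57)
422/489 - L = 422/489 - 1*57 = 422*(1/489) - 57 = 422/489 - 57 = -27451/489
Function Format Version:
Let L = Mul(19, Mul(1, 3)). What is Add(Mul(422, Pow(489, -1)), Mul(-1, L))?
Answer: Rational(-27451, 489) ≈ -56.137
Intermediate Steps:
L = 57 (L = Mul(19, 3) = 57)
Add(Mul(422, Pow(489, -1)), Mul(-1, L)) = Add(Mul(422, Pow(489, -1)), Mul(-1, 57)) = Add(Mul(422, Rational(1, 489)), -57) = Add(Rational(422, 489), -57) = Rational(-27451, 489)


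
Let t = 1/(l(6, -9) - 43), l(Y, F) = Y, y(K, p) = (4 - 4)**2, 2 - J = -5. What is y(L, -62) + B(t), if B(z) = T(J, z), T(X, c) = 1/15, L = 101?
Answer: 1/15 ≈ 0.066667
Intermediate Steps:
J = 7 (J = 2 - 1*(-5) = 2 + 5 = 7)
y(K, p) = 0 (y(K, p) = 0**2 = 0)
T(X, c) = 1/15
t = -1/37 (t = 1/(6 - 43) = 1/(-37) = -1/37 ≈ -0.027027)
B(z) = 1/15
y(L, -62) + B(t) = 0 + 1/15 = 1/15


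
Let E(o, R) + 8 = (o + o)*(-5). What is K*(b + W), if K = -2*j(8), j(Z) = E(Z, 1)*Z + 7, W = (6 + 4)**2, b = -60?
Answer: 55760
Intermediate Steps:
E(o, R) = -8 - 10*o (E(o, R) = -8 + (o + o)*(-5) = -8 + (2*o)*(-5) = -8 - 10*o)
W = 100 (W = 10**2 = 100)
j(Z) = 7 + Z*(-8 - 10*Z) (j(Z) = (-8 - 10*Z)*Z + 7 = Z*(-8 - 10*Z) + 7 = 7 + Z*(-8 - 10*Z))
K = 1394 (K = -2*(7 - 2*8*(4 + 5*8)) = -2*(7 - 2*8*(4 + 40)) = -2*(7 - 2*8*44) = -2*(7 - 704) = -2*(-697) = 1394)
K*(b + W) = 1394*(-60 + 100) = 1394*40 = 55760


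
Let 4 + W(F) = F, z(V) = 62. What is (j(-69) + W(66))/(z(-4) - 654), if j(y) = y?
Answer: 7/592 ≈ 0.011824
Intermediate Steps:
W(F) = -4 + F
(j(-69) + W(66))/(z(-4) - 654) = (-69 + (-4 + 66))/(62 - 654) = (-69 + 62)/(-592) = -7*(-1/592) = 7/592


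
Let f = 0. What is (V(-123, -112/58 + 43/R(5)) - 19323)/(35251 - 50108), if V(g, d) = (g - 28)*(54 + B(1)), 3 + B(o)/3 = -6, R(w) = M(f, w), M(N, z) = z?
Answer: 23400/14857 ≈ 1.5750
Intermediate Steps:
R(w) = w
B(o) = -27 (B(o) = -9 + 3*(-6) = -9 - 18 = -27)
V(g, d) = -756 + 27*g (V(g, d) = (g - 28)*(54 - 27) = (-28 + g)*27 = -756 + 27*g)
(V(-123, -112/58 + 43/R(5)) - 19323)/(35251 - 50108) = ((-756 + 27*(-123)) - 19323)/(35251 - 50108) = ((-756 - 3321) - 19323)/(-14857) = (-4077 - 19323)*(-1/14857) = -23400*(-1/14857) = 23400/14857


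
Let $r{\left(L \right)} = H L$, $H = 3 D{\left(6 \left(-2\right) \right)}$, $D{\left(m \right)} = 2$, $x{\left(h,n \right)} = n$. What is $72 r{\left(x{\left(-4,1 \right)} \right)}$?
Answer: $432$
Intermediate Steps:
$H = 6$ ($H = 3 \cdot 2 = 6$)
$r{\left(L \right)} = 6 L$
$72 r{\left(x{\left(-4,1 \right)} \right)} = 72 \cdot 6 \cdot 1 = 72 \cdot 6 = 432$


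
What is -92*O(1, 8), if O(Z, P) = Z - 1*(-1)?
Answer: -184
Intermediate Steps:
O(Z, P) = 1 + Z (O(Z, P) = Z + 1 = 1 + Z)
-92*O(1, 8) = -92*(1 + 1) = -92*2 = -184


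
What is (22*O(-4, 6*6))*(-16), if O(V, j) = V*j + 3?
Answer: 49632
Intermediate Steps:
O(V, j) = 3 + V*j
(22*O(-4, 6*6))*(-16) = (22*(3 - 24*6))*(-16) = (22*(3 - 4*36))*(-16) = (22*(3 - 144))*(-16) = (22*(-141))*(-16) = -3102*(-16) = 49632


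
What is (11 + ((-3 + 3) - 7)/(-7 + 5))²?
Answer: 841/4 ≈ 210.25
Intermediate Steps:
(11 + ((-3 + 3) - 7)/(-7 + 5))² = (11 + (0 - 7)/(-2))² = (11 - 7*(-½))² = (11 + 7/2)² = (29/2)² = 841/4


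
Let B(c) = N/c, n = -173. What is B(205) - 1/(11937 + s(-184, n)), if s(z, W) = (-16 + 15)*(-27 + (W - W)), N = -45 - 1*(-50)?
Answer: 11923/490524 ≈ 0.024307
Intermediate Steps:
N = 5 (N = -45 + 50 = 5)
s(z, W) = 27 (s(z, W) = -(-27 + 0) = -1*(-27) = 27)
B(c) = 5/c
B(205) - 1/(11937 + s(-184, n)) = 5/205 - 1/(11937 + 27) = 5*(1/205) - 1/11964 = 1/41 - 1*1/11964 = 1/41 - 1/11964 = 11923/490524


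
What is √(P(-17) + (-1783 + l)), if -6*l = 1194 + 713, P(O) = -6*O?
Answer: I*√71958/6 ≈ 44.708*I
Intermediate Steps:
l = -1907/6 (l = -(1194 + 713)/6 = -⅙*1907 = -1907/6 ≈ -317.83)
√(P(-17) + (-1783 + l)) = √(-6*(-17) + (-1783 - 1907/6)) = √(102 - 12605/6) = √(-11993/6) = I*√71958/6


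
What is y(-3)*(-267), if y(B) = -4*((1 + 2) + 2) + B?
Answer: 6141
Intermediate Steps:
y(B) = -20 + B (y(B) = -4*(3 + 2) + B = -4*5 + B = -20 + B)
y(-3)*(-267) = (-20 - 3)*(-267) = -23*(-267) = 6141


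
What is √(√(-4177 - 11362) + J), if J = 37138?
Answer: √(37138 + I*√15539) ≈ 192.71 + 0.3234*I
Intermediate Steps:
√(√(-4177 - 11362) + J) = √(√(-4177 - 11362) + 37138) = √(√(-15539) + 37138) = √(I*√15539 + 37138) = √(37138 + I*√15539)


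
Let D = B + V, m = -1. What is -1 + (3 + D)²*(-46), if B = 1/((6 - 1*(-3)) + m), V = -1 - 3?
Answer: -1159/32 ≈ -36.219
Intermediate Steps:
V = -4
B = ⅛ (B = 1/((6 - 1*(-3)) - 1) = 1/((6 + 3) - 1) = 1/(9 - 1) = 1/8 = ⅛ ≈ 0.12500)
D = -31/8 (D = ⅛ - 4 = -31/8 ≈ -3.8750)
-1 + (3 + D)²*(-46) = -1 + (3 - 31/8)²*(-46) = -1 + (-7/8)²*(-46) = -1 + (49/64)*(-46) = -1 - 1127/32 = -1159/32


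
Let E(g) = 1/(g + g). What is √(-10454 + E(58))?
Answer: I*√35167227/58 ≈ 102.24*I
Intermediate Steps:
E(g) = 1/(2*g)
√(-10454 + E(58)) = √(-10454 + (½)/58) = √(-10454 + (½)*(1/58)) = √(-10454 + 1/116) = √(-1212663/116) = I*√35167227/58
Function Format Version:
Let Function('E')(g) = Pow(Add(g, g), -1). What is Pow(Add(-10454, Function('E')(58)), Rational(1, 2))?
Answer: Mul(Rational(1, 58), I, Pow(35167227, Rational(1, 2))) ≈ Mul(102.24, I)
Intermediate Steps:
Function('E')(g) = Mul(Rational(1, 2), Pow(g, -1)) (Function('E')(g) = Pow(Mul(2, g), -1) = Mul(Rational(1, 2), Pow(g, -1)))
Pow(Add(-10454, Function('E')(58)), Rational(1, 2)) = Pow(Add(-10454, Mul(Rational(1, 2), Pow(58, -1))), Rational(1, 2)) = Pow(Add(-10454, Mul(Rational(1, 2), Rational(1, 58))), Rational(1, 2)) = Pow(Add(-10454, Rational(1, 116)), Rational(1, 2)) = Pow(Rational(-1212663, 116), Rational(1, 2)) = Mul(Rational(1, 58), I, Pow(35167227, Rational(1, 2)))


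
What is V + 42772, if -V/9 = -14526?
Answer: 173506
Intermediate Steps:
V = 130734 (V = -9*(-14526) = 130734)
V + 42772 = 130734 + 42772 = 173506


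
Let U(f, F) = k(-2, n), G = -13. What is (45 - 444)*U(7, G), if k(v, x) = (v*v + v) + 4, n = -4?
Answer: -2394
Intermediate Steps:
k(v, x) = 4 + v + v² (k(v, x) = (v² + v) + 4 = (v + v²) + 4 = 4 + v + v²)
U(f, F) = 6 (U(f, F) = 4 - 2 + (-2)² = 4 - 2 + 4 = 6)
(45 - 444)*U(7, G) = (45 - 444)*6 = -399*6 = -2394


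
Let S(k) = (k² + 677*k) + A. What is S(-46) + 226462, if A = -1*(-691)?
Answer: 198127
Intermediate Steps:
A = 691
S(k) = 691 + k² + 677*k (S(k) = (k² + 677*k) + 691 = 691 + k² + 677*k)
S(-46) + 226462 = (691 + (-46)² + 677*(-46)) + 226462 = (691 + 2116 - 31142) + 226462 = -28335 + 226462 = 198127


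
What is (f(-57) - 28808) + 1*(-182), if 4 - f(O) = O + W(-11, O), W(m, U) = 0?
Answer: -28929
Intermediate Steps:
f(O) = 4 - O (f(O) = 4 - (O + 0) = 4 - O)
(f(-57) - 28808) + 1*(-182) = ((4 - 1*(-57)) - 28808) + 1*(-182) = ((4 + 57) - 28808) - 182 = (61 - 28808) - 182 = -28747 - 182 = -28929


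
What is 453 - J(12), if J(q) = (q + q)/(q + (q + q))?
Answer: 1357/3 ≈ 452.33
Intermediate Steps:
J(q) = 2/3 (J(q) = (2*q)/(q + 2*q) = (2*q)/((3*q)) = (2*q)*(1/(3*q)) = 2/3)
453 - J(12) = 453 - 1*2/3 = 453 - 2/3 = 1357/3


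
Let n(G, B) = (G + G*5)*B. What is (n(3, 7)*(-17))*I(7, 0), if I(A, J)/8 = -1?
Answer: 17136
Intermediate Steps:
I(A, J) = -8 (I(A, J) = 8*(-1) = -8)
n(G, B) = 6*B*G (n(G, B) = (G + 5*G)*B = (6*G)*B = 6*B*G)
(n(3, 7)*(-17))*I(7, 0) = ((6*7*3)*(-17))*(-8) = (126*(-17))*(-8) = -2142*(-8) = 17136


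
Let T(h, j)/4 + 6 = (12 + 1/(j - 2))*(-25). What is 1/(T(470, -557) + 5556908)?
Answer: 559/3105627456 ≈ 1.8000e-7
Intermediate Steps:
T(h, j) = -1224 - 100/(-2 + j) (T(h, j) = -24 + 4*((12 + 1/(j - 2))*(-25)) = -24 + 4*((12 + 1/(-2 + j))*(-25)) = -24 + 4*(-300 - 25/(-2 + j)) = -24 + (-1200 - 100/(-2 + j)) = -1224 - 100/(-2 + j))
1/(T(470, -557) + 5556908) = 1/(4*(587 - 306*(-557))/(-2 - 557) + 5556908) = 1/(4*(587 + 170442)/(-559) + 5556908) = 1/(4*(-1/559)*171029 + 5556908) = 1/(-684116/559 + 5556908) = 1/(3105627456/559) = 559/3105627456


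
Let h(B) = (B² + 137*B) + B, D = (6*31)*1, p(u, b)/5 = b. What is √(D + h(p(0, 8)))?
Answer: √7306 ≈ 85.475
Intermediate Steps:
p(u, b) = 5*b
D = 186 (D = 186*1 = 186)
h(B) = B² + 138*B
√(D + h(p(0, 8))) = √(186 + (5*8)*(138 + 5*8)) = √(186 + 40*(138 + 40)) = √(186 + 40*178) = √(186 + 7120) = √7306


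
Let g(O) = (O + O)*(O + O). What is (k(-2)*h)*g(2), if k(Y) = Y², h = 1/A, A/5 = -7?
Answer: -64/35 ≈ -1.8286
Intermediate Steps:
A = -35 (A = 5*(-7) = -35)
g(O) = 4*O² (g(O) = (2*O)*(2*O) = 4*O²)
h = -1/35 (h = 1/(-35) = -1/35 ≈ -0.028571)
(k(-2)*h)*g(2) = ((-2)²*(-1/35))*(4*2²) = (4*(-1/35))*(4*4) = -4/35*16 = -64/35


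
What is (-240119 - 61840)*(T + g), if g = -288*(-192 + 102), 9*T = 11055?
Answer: -8197683585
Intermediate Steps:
T = 3685/3 (T = (1/9)*11055 = 3685/3 ≈ 1228.3)
g = 25920 (g = -288*(-90) = 25920)
(-240119 - 61840)*(T + g) = (-240119 - 61840)*(3685/3 + 25920) = -301959*81445/3 = -8197683585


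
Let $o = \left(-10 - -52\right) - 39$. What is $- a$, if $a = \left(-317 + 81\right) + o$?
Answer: $233$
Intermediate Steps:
$o = 3$ ($o = \left(-10 + 52\right) - 39 = 42 - 39 = 3$)
$a = -233$ ($a = \left(-317 + 81\right) + 3 = -236 + 3 = -233$)
$- a = \left(-1\right) \left(-233\right) = 233$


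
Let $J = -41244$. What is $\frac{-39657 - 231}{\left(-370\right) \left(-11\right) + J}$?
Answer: $\frac{19944}{18587} \approx 1.073$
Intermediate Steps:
$\frac{-39657 - 231}{\left(-370\right) \left(-11\right) + J} = \frac{-39657 - 231}{\left(-370\right) \left(-11\right) - 41244} = - \frac{39888}{4070 - 41244} = - \frac{39888}{-37174} = \left(-39888\right) \left(- \frac{1}{37174}\right) = \frac{19944}{18587}$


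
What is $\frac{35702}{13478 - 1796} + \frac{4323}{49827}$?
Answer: $\frac{304904140}{97013169} \approx 3.1429$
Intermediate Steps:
$\frac{35702}{13478 - 1796} + \frac{4323}{49827} = \frac{35702}{13478 - 1796} + 4323 \cdot \frac{1}{49827} = \frac{35702}{11682} + \frac{1441}{16609} = 35702 \cdot \frac{1}{11682} + \frac{1441}{16609} = \frac{17851}{5841} + \frac{1441}{16609} = \frac{304904140}{97013169}$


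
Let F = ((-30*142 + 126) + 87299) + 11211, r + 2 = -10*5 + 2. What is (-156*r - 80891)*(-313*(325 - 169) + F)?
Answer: -3329148868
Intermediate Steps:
r = -50 (r = -2 + (-10*5 + 2) = -2 + (-50 + 2) = -2 - 48 = -50)
F = 94376 (F = ((-4260 + 126) + 87299) + 11211 = (-4134 + 87299) + 11211 = 83165 + 11211 = 94376)
(-156*r - 80891)*(-313*(325 - 169) + F) = (-156*(-50) - 80891)*(-313*(325 - 169) + 94376) = (7800 - 80891)*(-313*156 + 94376) = -73091*(-48828 + 94376) = -73091*45548 = -3329148868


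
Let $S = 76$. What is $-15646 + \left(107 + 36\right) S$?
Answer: $-4778$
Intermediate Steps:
$-15646 + \left(107 + 36\right) S = -15646 + \left(107 + 36\right) 76 = -15646 + 143 \cdot 76 = -15646 + 10868 = -4778$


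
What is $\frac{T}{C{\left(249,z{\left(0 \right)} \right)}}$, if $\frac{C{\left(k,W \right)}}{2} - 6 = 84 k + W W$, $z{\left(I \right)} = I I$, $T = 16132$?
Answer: $\frac{4033}{10461} \approx 0.38553$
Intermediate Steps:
$z{\left(I \right)} = I^{2}$
$C{\left(k,W \right)} = 12 + 2 W^{2} + 168 k$ ($C{\left(k,W \right)} = 12 + 2 \left(84 k + W W\right) = 12 + 2 \left(84 k + W^{2}\right) = 12 + 2 \left(W^{2} + 84 k\right) = 12 + \left(2 W^{2} + 168 k\right) = 12 + 2 W^{2} + 168 k$)
$\frac{T}{C{\left(249,z{\left(0 \right)} \right)}} = \frac{16132}{12 + 2 \left(0^{2}\right)^{2} + 168 \cdot 249} = \frac{16132}{12 + 2 \cdot 0^{2} + 41832} = \frac{16132}{12 + 2 \cdot 0 + 41832} = \frac{16132}{12 + 0 + 41832} = \frac{16132}{41844} = 16132 \cdot \frac{1}{41844} = \frac{4033}{10461}$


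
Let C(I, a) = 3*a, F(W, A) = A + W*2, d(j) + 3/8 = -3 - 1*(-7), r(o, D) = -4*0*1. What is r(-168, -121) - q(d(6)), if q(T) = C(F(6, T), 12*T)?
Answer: -261/2 ≈ -130.50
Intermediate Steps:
r(o, D) = 0 (r(o, D) = 0*1 = 0)
d(j) = 29/8 (d(j) = -3/8 + (-3 - 1*(-7)) = -3/8 + (-3 + 7) = -3/8 + 4 = 29/8)
F(W, A) = A + 2*W
q(T) = 36*T (q(T) = 3*(12*T) = 36*T)
r(-168, -121) - q(d(6)) = 0 - 36*29/8 = 0 - 1*261/2 = 0 - 261/2 = -261/2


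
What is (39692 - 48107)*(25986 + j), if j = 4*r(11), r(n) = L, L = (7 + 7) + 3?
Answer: -219244410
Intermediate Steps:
L = 17 (L = 14 + 3 = 17)
r(n) = 17
j = 68 (j = 4*17 = 68)
(39692 - 48107)*(25986 + j) = (39692 - 48107)*(25986 + 68) = -8415*26054 = -219244410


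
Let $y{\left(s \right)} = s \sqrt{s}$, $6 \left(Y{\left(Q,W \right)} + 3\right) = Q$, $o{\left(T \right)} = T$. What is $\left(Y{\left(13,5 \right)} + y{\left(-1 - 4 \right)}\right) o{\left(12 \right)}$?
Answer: $-10 - 60 i \sqrt{5} \approx -10.0 - 134.16 i$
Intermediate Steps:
$Y{\left(Q,W \right)} = -3 + \frac{Q}{6}$
$y{\left(s \right)} = s^{\frac{3}{2}}$
$\left(Y{\left(13,5 \right)} + y{\left(-1 - 4 \right)}\right) o{\left(12 \right)} = \left(\left(-3 + \frac{1}{6} \cdot 13\right) + \left(-1 - 4\right)^{\frac{3}{2}}\right) 12 = \left(\left(-3 + \frac{13}{6}\right) + \left(-5\right)^{\frac{3}{2}}\right) 12 = \left(- \frac{5}{6} - 5 i \sqrt{5}\right) 12 = -10 - 60 i \sqrt{5}$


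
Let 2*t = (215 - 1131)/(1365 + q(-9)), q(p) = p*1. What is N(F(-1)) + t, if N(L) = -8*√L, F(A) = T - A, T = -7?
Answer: -229/678 - 8*I*√6 ≈ -0.33776 - 19.596*I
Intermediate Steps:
F(A) = -7 - A
q(p) = p
t = -229/678 (t = ((215 - 1131)/(1365 - 9))/2 = (-916/1356)/2 = (-916*1/1356)/2 = (½)*(-229/339) = -229/678 ≈ -0.33776)
N(F(-1)) + t = -8*√(-7 - 1*(-1)) - 229/678 = -8*√(-7 + 1) - 229/678 = -8*I*√6 - 229/678 = -229/678 - 8*I*√6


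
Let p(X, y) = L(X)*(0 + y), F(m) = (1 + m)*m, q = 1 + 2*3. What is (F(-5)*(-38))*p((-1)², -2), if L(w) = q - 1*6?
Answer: 1520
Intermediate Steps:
q = 7 (q = 1 + 6 = 7)
F(m) = m*(1 + m)
L(w) = 1 (L(w) = 7 - 1*6 = 7 - 6 = 1)
p(X, y) = y (p(X, y) = 1*(0 + y) = 1*y = y)
(F(-5)*(-38))*p((-1)², -2) = (-5*(1 - 5)*(-38))*(-2) = (-5*(-4)*(-38))*(-2) = (20*(-38))*(-2) = -760*(-2) = 1520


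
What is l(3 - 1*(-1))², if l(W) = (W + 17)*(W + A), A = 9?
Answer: 74529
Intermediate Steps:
l(W) = (9 + W)*(17 + W) (l(W) = (W + 17)*(W + 9) = (17 + W)*(9 + W) = (9 + W)*(17 + W))
l(3 - 1*(-1))² = (153 + (3 - 1*(-1))² + 26*(3 - 1*(-1)))² = (153 + (3 + 1)² + 26*(3 + 1))² = (153 + 4² + 26*4)² = (153 + 16 + 104)² = 273² = 74529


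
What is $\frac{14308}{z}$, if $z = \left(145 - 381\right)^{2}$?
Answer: $\frac{3577}{13924} \approx 0.25689$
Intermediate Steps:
$z = 55696$ ($z = \left(-236\right)^{2} = 55696$)
$\frac{14308}{z} = \frac{14308}{55696} = 14308 \cdot \frac{1}{55696} = \frac{3577}{13924}$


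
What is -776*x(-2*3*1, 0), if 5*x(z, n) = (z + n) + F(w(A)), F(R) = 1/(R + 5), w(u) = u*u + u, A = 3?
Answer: 78376/85 ≈ 922.07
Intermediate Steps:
w(u) = u + u² (w(u) = u² + u = u + u²)
F(R) = 1/(5 + R)
x(z, n) = 1/85 + n/5 + z/5 (x(z, n) = ((z + n) + 1/(5 + 3*(1 + 3)))/5 = ((n + z) + 1/(5 + 3*4))/5 = ((n + z) + 1/(5 + 12))/5 = ((n + z) + 1/17)/5 = (1/17 + n + z)/5 = 1/85 + n/5 + z/5)
-776*x(-2*3*1, 0) = -776*(1/85 + (⅕)*0 + (-2*3*1)/5) = -776*(1/85 + 0 + (-6*1)/5) = -776*(1/85 + 0 + (⅕)*(-6)) = -776*(1/85 + 0 - 6/5) = -776*(-101/85) = 78376/85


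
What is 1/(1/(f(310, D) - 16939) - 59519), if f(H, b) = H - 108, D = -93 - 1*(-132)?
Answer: -16737/996169504 ≈ -1.6801e-5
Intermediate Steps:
D = 39 (D = -93 + 132 = 39)
f(H, b) = -108 + H
1/(1/(f(310, D) - 16939) - 59519) = 1/(1/((-108 + 310) - 16939) - 59519) = 1/(1/(202 - 16939) - 59519) = 1/(1/(-16737) - 59519) = 1/(-1/16737 - 59519) = 1/(-996169504/16737) = -16737/996169504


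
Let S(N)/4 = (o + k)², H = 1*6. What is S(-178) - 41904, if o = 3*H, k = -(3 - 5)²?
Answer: -41120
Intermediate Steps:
H = 6
k = -4 (k = -1*(-2)² = -1*4 = -4)
o = 18 (o = 3*6 = 18)
S(N) = 784 (S(N) = 4*(18 - 4)² = 4*14² = 4*196 = 784)
S(-178) - 41904 = 784 - 41904 = -41120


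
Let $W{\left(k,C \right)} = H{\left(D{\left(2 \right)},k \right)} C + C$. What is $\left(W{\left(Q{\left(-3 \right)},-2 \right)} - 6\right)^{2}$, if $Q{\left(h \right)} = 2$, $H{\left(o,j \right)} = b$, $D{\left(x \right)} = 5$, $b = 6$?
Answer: $400$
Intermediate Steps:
$H{\left(o,j \right)} = 6$
$W{\left(k,C \right)} = 7 C$ ($W{\left(k,C \right)} = 6 C + C = 7 C$)
$\left(W{\left(Q{\left(-3 \right)},-2 \right)} - 6\right)^{2} = \left(7 \left(-2\right) - 6\right)^{2} = \left(-14 - 6\right)^{2} = \left(-20\right)^{2} = 400$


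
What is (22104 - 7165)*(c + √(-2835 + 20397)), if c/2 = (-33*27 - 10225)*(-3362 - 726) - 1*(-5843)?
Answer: 1357896867778 + 14939*√17562 ≈ 1.3579e+12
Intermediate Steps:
c = 90896102 (c = 2*((-33*27 - 10225)*(-3362 - 726) - 1*(-5843)) = 2*((-891 - 10225)*(-4088) + 5843) = 2*(-11116*(-4088) + 5843) = 2*(45442208 + 5843) = 2*45448051 = 90896102)
(22104 - 7165)*(c + √(-2835 + 20397)) = (22104 - 7165)*(90896102 + √(-2835 + 20397)) = 14939*(90896102 + √17562) = 1357896867778 + 14939*√17562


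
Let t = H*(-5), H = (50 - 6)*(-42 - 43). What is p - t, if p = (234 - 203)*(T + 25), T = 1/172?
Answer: -3083069/172 ≈ -17925.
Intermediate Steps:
T = 1/172 ≈ 0.0058140
H = -3740 (H = 44*(-85) = -3740)
p = 133331/172 (p = (234 - 203)*(1/172 + 25) = 31*(4301/172) = 133331/172 ≈ 775.18)
t = 18700 (t = -3740*(-5) = 18700)
p - t = 133331/172 - 1*18700 = 133331/172 - 18700 = -3083069/172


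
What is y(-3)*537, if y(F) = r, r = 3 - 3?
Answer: 0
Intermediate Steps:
r = 0
y(F) = 0
y(-3)*537 = 0*537 = 0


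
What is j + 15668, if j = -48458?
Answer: -32790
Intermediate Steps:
j + 15668 = -48458 + 15668 = -32790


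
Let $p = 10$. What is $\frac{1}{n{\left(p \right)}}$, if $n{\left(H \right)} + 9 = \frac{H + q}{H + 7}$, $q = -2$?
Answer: $- \frac{17}{145} \approx -0.11724$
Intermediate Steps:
$n{\left(H \right)} = -9 + \frac{-2 + H}{7 + H}$ ($n{\left(H \right)} = -9 + \frac{H - 2}{H + 7} = -9 + \frac{-2 + H}{7 + H}$)
$\frac{1}{n{\left(p \right)}} = \frac{1}{\frac{1}{7 + 10} \left(-65 - 80\right)} = \frac{1}{\frac{1}{17} \left(-65 - 80\right)} = \frac{1}{\frac{1}{17} \left(-145\right)} = \frac{1}{- \frac{145}{17}} = - \frac{17}{145}$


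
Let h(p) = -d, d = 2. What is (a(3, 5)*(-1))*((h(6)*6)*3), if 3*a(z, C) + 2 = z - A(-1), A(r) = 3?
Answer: -24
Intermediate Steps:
h(p) = -2 (h(p) = -1*2 = -2)
a(z, C) = -5/3 + z/3 (a(z, C) = -2/3 + (z - 1*3)/3 = -2/3 + (z - 3)/3 = -2/3 + (-3 + z)/3 = -2/3 + (-1 + z/3) = -5/3 + z/3)
(a(3, 5)*(-1))*((h(6)*6)*3) = ((-5/3 + (1/3)*3)*(-1))*(-2*6*3) = ((-5/3 + 1)*(-1))*(-12*3) = -2/3*(-1)*(-36) = (2/3)*(-36) = -24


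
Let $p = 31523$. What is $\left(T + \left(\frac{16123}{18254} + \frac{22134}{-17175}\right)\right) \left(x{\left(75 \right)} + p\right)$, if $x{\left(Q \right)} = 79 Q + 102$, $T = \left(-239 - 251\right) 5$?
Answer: $- \frac{192314233544087}{2090083} \approx -9.2013 \cdot 10^{7}$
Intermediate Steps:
$T = -2450$ ($T = \left(-239 - 251\right) 5 = \left(-490\right) 5 = -2450$)
$x{\left(Q \right)} = 102 + 79 Q$
$\left(T + \left(\frac{16123}{18254} + \frac{22134}{-17175}\right)\right) \left(x{\left(75 \right)} + p\right) = \left(-2450 + \left(\frac{16123}{18254} + \frac{22134}{-17175}\right)\right) \left(\left(102 + 79 \cdot 75\right) + 31523\right) = \left(-2450 + \left(16123 \cdot \frac{1}{18254} + 22134 \left(- \frac{1}{17175}\right)\right)\right) \left(\left(102 + 5925\right) + 31523\right) = \left(-2450 + \left(\frac{16123}{18254} - \frac{7378}{5725}\right)\right) \left(6027 + 31523\right) = \left(-2450 - \frac{42373837}{104504150}\right) 37550 = \left(- \frac{256077541337}{104504150}\right) 37550 = - \frac{192314233544087}{2090083}$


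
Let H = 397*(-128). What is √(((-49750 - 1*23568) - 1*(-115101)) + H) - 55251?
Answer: -55251 + I*√9033 ≈ -55251.0 + 95.042*I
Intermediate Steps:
H = -50816
√(((-49750 - 1*23568) - 1*(-115101)) + H) - 55251 = √(((-49750 - 1*23568) - 1*(-115101)) - 50816) - 55251 = √(((-49750 - 23568) + 115101) - 50816) - 55251 = √((-73318 + 115101) - 50816) - 55251 = √(41783 - 50816) - 55251 = √(-9033) - 55251 = I*√9033 - 55251 = -55251 + I*√9033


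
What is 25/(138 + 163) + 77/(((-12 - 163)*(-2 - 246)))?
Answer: 158311/1866200 ≈ 0.084831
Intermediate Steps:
25/(138 + 163) + 77/(((-12 - 163)*(-2 - 246))) = 25/301 + 77/((-175*(-248))) = 25*(1/301) + 77/43400 = 25/301 + 77*(1/43400) = 25/301 + 11/6200 = 158311/1866200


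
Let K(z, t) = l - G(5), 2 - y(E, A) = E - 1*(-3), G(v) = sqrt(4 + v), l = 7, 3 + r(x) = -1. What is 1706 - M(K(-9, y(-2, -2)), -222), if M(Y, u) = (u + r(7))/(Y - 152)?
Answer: 126131/74 ≈ 1704.5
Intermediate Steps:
r(x) = -4 (r(x) = -3 - 1 = -4)
y(E, A) = -1 - E (y(E, A) = 2 - (E - 1*(-3)) = 2 - (E + 3) = 2 - (3 + E) = 2 + (-3 - E) = -1 - E)
K(z, t) = 4 (K(z, t) = 7 - sqrt(4 + 5) = 7 - sqrt(9) = 7 - 1*3 = 7 - 3 = 4)
M(Y, u) = (-4 + u)/(-152 + Y) (M(Y, u) = (u - 4)/(Y - 152) = (-4 + u)/(-152 + Y))
1706 - M(K(-9, y(-2, -2)), -222) = 1706 - (-4 - 222)/(-152 + 4) = 1706 - (-226)/(-148) = 1706 - (-1)*(-226)/148 = 1706 - 1*113/74 = 1706 - 113/74 = 126131/74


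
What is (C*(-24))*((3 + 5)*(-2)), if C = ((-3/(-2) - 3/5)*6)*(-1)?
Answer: -10368/5 ≈ -2073.6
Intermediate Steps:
C = -27/5 (C = ((-3*(-1/2) - 3*1/5)*6)*(-1) = ((3/2 - 3/5)*6)*(-1) = ((9/10)*6)*(-1) = (27/5)*(-1) = -27/5 ≈ -5.4000)
(C*(-24))*((3 + 5)*(-2)) = (-27/5*(-24))*((3 + 5)*(-2)) = 648*(8*(-2))/5 = (648/5)*(-16) = -10368/5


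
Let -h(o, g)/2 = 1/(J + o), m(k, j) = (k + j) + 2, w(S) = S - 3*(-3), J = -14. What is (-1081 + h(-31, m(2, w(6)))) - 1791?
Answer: -129238/45 ≈ -2872.0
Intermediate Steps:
w(S) = 9 + S (w(S) = S + 9 = 9 + S)
m(k, j) = 2 + j + k (m(k, j) = (j + k) + 2 = 2 + j + k)
h(o, g) = -2/(-14 + o)
(-1081 + h(-31, m(2, w(6)))) - 1791 = (-1081 - 2/(-14 - 31)) - 1791 = (-1081 - 2/(-45)) - 1791 = (-1081 - 2*(-1/45)) - 1791 = (-1081 + 2/45) - 1791 = -48643/45 - 1791 = -129238/45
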